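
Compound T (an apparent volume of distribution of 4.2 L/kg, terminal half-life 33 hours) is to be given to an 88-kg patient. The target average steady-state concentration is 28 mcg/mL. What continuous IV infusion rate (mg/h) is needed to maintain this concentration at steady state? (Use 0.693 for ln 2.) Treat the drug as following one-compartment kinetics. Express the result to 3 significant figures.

217 mg/h

Vd = 4.2 L/kg × 88 kg = 369.6 L
CL = 0.693 × Vd / t½ = 0.693 × 369.6 / 33 = 7.762 L/h
Infusion rate = CL × Css = 7.762 × 28 = 217.3 mg/h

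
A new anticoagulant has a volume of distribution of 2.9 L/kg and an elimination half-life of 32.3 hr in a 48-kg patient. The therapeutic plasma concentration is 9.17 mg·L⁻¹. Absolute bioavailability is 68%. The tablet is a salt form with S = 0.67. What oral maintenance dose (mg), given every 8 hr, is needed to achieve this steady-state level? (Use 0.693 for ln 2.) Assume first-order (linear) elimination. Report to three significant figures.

Vd(total) = 48 kg × 2.9 L/kg = 139.2 L
CL = 0.693 × Vd / t½ = 0.693 × 139.2 / 32.3 = 2.987 L/h
D = CL × Css × τ / F / S = 2.987 × 9.17 × 8 / 0.68 / 0.67 = 481.0 mg

481 mg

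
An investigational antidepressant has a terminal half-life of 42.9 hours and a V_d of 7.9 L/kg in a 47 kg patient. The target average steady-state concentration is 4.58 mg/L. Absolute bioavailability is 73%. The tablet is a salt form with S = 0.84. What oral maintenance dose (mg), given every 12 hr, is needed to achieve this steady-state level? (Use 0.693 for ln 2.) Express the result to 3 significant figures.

538 mg

Total Vd = 7.9 × 47 = 371.3 L
CL = ln 2 · Vd / t½ = 0.693 × 371.3 / 42.9 = 5.998 L/h
D = CL × Css × τ / F / S = 5.998 × 4.58 × 12 / 0.73 / 0.84 = 537.6 mg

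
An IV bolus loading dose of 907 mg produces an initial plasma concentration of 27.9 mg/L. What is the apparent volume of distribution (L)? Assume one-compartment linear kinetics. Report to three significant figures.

Immediately after an IV bolus, C₀ = Dose / Vd, so Vd = Dose / C₀.
Vd = 907 / 27.9 = 32.51 L

32.5 L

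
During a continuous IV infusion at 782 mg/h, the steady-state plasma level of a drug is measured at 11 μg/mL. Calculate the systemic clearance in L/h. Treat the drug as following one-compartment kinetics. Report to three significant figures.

71.1 L/h

At steady state, infusion rate = CL × Css, so CL = rate / Css.
CL = 782 / 11 = 71.09 L/h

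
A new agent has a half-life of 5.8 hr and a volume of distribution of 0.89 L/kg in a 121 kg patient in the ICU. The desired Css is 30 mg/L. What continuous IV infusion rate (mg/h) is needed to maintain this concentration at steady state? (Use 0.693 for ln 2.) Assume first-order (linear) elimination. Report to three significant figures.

386 mg/h

Vd(total) = 121 kg × 0.89 L/kg = 107.7 L
CL = 0.693 × Vd / t½ = 0.693 × 107.7 / 5.8 = 12.87 L/h
Infusion rate = CL × Css = 12.87 × 30 = 386.1 mg/h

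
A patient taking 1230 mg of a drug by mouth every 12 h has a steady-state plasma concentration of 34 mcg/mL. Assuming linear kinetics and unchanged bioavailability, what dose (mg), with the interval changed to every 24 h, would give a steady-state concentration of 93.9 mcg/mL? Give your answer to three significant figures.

For first-order elimination, Css ∝ F·D/(CL·τ); F and CL are unchanged, so Css ∝ D/τ.
D₂ = D₁ × (Css,target / Css,current) × (τ₂/τ₁) = 1230 × (93.9/34) × (24/12) = 6794 mg

6790 mg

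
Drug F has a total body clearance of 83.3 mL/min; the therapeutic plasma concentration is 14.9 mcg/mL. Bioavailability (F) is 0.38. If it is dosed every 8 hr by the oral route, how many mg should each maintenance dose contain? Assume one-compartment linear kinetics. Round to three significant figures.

Convert clearance: 83.3 mL/min × 60 min/h ÷ 1000 mL/L = 4.998 L/h
At steady state, dose per interval replaces the amount cleared in that interval: F·D/τ = CL·Css.
D = CL × Css × τ / F = 4.998 × 14.9 × 8 / 0.38 = 1568 mg

1570 mg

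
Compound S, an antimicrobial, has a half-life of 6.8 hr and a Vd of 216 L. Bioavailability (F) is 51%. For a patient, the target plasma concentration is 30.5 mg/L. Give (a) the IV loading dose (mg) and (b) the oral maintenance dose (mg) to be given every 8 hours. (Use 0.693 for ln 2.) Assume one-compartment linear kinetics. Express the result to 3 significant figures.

LD = Vd × C = 216.0 × 30.5 = 6588 mg
CL = 0.693 × Vd / t½ = 0.693 × 216.0 / 6.8 = 22.01 L/h
D = CL × Css × τ / F = 22.01 × 30.5 × 8 / 0.51 = 10530 mg

(a) 6590 mg; (b) 10500 mg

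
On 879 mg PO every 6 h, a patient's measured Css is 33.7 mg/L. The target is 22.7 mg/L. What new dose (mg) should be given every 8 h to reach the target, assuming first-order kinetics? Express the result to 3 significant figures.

789 mg

With linear kinetics, Css is proportional to dose rate (D/τ) at fixed clearance.
D₂ = D₁ × (Css,target / Css,current) × (τ₂/τ₁) = 879 × (22.7/33.7) × (8/6) = 789.4 mg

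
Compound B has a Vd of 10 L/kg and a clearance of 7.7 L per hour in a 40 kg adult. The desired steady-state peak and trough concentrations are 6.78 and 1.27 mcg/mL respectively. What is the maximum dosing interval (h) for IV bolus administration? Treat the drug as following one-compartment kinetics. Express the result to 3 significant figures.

87.0 h

Vd(total) = 40 kg × 10 L/kg = 400.0 L
k = CL / Vd = 7.700 / 400.0 = 0.01925 h⁻¹
Between IV bolus doses, concentration decays as C = C₀·e^(−kτ), so C_peak/C_trough = e^(kτ).
τ_max = ln(C_peak/C_trough) / k = ln(6.78/1.27) / 0.01925 = 1.675 / 0.01925 = 87.01 h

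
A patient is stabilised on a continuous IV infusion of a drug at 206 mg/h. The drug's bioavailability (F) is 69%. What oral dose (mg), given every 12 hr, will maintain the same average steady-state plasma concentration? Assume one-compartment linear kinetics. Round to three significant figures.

To maintain the same Css, the systemic dosing rate must be unchanged: F·D/τ = infusion rate.
D = rate × τ / F = 206 × 12 / 0.69 = 3583 mg

3580 mg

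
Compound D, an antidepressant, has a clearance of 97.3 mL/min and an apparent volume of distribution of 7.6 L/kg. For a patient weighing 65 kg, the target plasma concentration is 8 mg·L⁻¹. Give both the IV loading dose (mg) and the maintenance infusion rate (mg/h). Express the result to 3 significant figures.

Total Vd = 7.6 × 65 = 494.0 L
LD = Vd · C_target = 494.0 × 8 = 3952 mg
CL = 97.3 mL/min × 60/1000 = 5.838 L/h
Maintenance: replace elimination → rate = CL × Css = 5.838 × 8 = 46.70 mg/h

(a) 3950 mg; (b) 46.7 mg/h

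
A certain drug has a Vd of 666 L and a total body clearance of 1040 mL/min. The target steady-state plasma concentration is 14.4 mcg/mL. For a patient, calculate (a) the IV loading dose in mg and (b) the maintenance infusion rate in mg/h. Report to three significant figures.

Loading dose = Vd × C = 666.0 × 14.4 = 9590 mg
CL = 1040 mL/min = 1040 × 0.06 = 62.40 L/h
Maintenance infusion rate = CL × Css = 62.40 × 14.4 = 898.6 mg/h

(a) 9590 mg; (b) 899 mg/h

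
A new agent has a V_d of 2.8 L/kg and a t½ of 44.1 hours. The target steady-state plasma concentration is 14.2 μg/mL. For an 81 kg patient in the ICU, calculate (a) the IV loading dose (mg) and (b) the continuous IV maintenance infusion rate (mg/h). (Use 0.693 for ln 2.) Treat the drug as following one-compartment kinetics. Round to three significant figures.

Vd(total) = 81 kg × 2.8 L/kg = 226.8 L
LD = Vd × C = 226.8 × 14.2 = 3221 mg
CL = 0.693 × Vd / t½ = 0.693 × 226.8 / 44.1 = 3.564 L/h
Infusion rate = CL × Css = 3.564 × 14.2 = 50.61 mg/h

(a) 3220 mg; (b) 50.6 mg/h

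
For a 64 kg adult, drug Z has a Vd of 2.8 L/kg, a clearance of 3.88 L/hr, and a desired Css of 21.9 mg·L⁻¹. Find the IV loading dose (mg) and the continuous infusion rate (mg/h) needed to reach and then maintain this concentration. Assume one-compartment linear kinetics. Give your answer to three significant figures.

Vd(total) = 64 kg × 2.8 L/kg = 179.2 L
Loading dose = Vd × C = 179.2 × 21.9 = 3924 mg
Infusion rate = 3.880 L/h × 21.9 mg/L = 84.97 mg/h

(a) 3920 mg; (b) 85.0 mg/h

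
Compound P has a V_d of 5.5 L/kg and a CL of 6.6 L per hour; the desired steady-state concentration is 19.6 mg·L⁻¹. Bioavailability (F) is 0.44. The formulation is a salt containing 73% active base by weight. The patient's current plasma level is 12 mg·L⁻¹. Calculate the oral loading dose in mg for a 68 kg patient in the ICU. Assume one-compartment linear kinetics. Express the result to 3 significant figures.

8850 mg

Total Vd = 5.5 × 68 = 374.0 L
Concentration deficit ΔC = 19.6 − 12 = 7.600 mg/L
LD = Vd × ΔC / F / S = 374.0 × 7.600 / 0.44 / 0.73 = 8849 mg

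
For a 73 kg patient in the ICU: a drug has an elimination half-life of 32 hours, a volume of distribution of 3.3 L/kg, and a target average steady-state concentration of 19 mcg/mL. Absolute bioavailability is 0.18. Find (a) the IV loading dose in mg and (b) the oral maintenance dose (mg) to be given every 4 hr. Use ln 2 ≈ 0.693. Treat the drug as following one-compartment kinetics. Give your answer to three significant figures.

Total Vd = 3.3 × 73 = 240.9 L
LD = Vd × C = 240.9 × 19 = 4577 mg
CL = 0.693 × Vd / t½ = 0.693 × 240.9 / 32 = 5.217 L/h
D = CL × Css × τ / F = 5.217 × 19 × 4 / 0.18 = 2203 mg

(a) 4580 mg; (b) 2200 mg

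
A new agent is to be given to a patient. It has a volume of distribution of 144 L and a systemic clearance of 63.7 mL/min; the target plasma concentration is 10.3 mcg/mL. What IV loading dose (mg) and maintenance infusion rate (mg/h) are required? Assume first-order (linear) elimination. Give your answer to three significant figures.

Loading: fill Vd to C_target → 144.0 L × 10.3 mg/L = 1483 mg
Convert clearance: 63.7 mL/min × 60 min/h ÷ 1000 mL/L = 3.822 L/h
Infusion rate = 3.822 L/h × 10.3 mg/L = 39.37 mg/h

(a) 1480 mg; (b) 39.4 mg/h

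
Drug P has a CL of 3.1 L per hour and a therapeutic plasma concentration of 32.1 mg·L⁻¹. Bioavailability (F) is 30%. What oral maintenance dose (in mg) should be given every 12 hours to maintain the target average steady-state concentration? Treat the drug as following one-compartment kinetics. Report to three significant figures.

D = CL × Css × τ / F = 3.100 × 32.1 × 12 / 0.3 = 3980 mg

3980 mg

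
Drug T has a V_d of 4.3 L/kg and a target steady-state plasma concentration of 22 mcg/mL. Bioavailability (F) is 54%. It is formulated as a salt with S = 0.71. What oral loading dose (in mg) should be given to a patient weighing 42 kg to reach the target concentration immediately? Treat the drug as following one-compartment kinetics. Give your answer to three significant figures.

Total Vd = 4.3 × 42 = 180.6 L
LD = Vd × C / F / S = 180.6 × 22.00 / 0.54 / 0.71 = 10360 mg

10400 mg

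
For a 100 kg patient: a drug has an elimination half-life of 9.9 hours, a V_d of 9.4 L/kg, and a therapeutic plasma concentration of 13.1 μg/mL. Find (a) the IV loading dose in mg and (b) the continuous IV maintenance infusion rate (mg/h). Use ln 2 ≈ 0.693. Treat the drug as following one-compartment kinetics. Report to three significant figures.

Vd(total) = 100 kg × 9.4 L/kg = 940.0 L
LD = Vd × C = 940.0 × 13.1 = 12310 mg
CL = 0.693 × Vd / t½ = 0.693 × 940.0 / 9.9 = 65.80 L/h
Infusion rate = CL × Css = 65.80 × 13.1 = 862.0 mg/h

(a) 12300 mg; (b) 862 mg/h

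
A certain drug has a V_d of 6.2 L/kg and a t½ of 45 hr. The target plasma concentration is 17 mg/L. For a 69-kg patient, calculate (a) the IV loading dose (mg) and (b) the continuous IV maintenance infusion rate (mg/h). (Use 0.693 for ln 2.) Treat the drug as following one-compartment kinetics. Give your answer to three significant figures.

Vd = 6.2 L/kg × 69 kg = 427.8 L
LD = Vd × C = 427.8 × 17 = 7273 mg
CL = 0.693 × Vd / t½ = 0.693 × 427.8 / 45 = 6.588 L/h
Infusion rate = CL × Css = 6.588 × 17 = 112.0 mg/h

(a) 7270 mg; (b) 112 mg/h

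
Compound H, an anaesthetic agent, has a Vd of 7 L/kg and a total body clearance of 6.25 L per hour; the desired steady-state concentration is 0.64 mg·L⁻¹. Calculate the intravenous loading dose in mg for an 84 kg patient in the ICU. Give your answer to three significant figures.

376 mg

Vd(total) = 84 kg × 7 L/kg = 588.0 L
LD = Vd × C = 588.0 × 0.6400 = 376.3 mg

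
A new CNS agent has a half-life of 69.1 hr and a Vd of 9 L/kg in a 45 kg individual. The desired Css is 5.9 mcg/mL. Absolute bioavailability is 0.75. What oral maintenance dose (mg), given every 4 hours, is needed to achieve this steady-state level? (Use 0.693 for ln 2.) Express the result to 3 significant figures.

128 mg

Total Vd = 9 × 45 = 405.0 L
CL = ln 2 · Vd / t½ = 0.693 × 405.0 / 69.1 = 4.062 L/h
D = CL × Css × τ / F = 4.062 × 5.9 × 4 / 0.75 = 127.8 mg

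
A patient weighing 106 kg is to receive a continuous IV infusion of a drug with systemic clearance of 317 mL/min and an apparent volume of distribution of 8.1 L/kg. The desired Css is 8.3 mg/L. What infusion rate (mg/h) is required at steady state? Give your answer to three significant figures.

Convert clearance: 317 mL/min × 60 min/h ÷ 1000 mL/L = 19.02 L/h
R₀ = 19.02 × 8.3 = 157.9 mg/h

158 mg/h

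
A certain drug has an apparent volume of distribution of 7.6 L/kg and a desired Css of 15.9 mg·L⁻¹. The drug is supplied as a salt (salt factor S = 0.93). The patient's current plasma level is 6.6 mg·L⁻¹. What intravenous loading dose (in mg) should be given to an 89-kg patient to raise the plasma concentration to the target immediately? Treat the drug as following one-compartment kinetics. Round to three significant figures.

6760 mg

Vd(total) = 89 kg × 7.6 L/kg = 676.4 L
The loading dose fills Vd to the target concentration.
Concentration deficit ΔC = 15.9 − 6.6 = 9.300 mg/L
LD = Vd × ΔC / S = 676.4 × 9.300 / 0.93 = 6764 mg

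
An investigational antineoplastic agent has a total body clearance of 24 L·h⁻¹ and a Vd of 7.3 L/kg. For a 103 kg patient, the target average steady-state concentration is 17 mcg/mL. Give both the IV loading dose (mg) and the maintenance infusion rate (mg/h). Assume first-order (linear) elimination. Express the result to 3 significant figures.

(a) 12800 mg; (b) 408 mg/h

Vd = 7.3 L/kg × 103 kg = 751.9 L
Loading dose = Vd × C = 751.9 × 17 = 12780 mg
Maintenance infusion rate = CL × Css = 24.00 × 17 = 408.0 mg/h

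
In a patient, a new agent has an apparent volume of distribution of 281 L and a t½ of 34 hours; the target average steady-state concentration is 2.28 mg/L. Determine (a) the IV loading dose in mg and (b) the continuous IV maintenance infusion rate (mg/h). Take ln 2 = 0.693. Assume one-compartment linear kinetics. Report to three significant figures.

(a) 641 mg; (b) 13.1 mg/h

LD = Vd × C = 281.0 × 2.28 = 640.7 mg
CL = 0.693 × Vd / t½ = 0.693 × 281.0 / 34 = 5.727 L/h
Infusion rate = CL × Css = 5.727 × 2.28 = 13.06 mg/h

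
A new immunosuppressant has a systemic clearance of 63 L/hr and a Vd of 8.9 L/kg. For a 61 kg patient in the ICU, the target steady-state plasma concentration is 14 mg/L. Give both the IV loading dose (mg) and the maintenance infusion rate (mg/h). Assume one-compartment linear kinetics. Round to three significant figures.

Vd(total) = 61 kg × 8.9 L/kg = 542.9 L
Loading dose = Vd × C = 542.9 × 14 = 7601 mg
Maintenance: replace elimination → rate = CL × Css = 63.00 × 14 = 882.0 mg/h

(a) 7600 mg; (b) 882 mg/h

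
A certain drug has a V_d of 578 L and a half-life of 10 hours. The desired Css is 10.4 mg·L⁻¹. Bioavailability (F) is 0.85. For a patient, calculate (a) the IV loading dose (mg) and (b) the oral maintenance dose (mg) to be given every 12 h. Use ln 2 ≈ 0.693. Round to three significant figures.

(a) 6010 mg; (b) 5880 mg

LD = Vd × C = 578.0 × 10.4 = 6011 mg
CL = 0.693 × Vd / t½ = 0.693 × 578.0 / 10 = 40.06 L/h
D = CL × Css × τ / F = 40.06 × 10.4 × 12 / 0.85 = 5882 mg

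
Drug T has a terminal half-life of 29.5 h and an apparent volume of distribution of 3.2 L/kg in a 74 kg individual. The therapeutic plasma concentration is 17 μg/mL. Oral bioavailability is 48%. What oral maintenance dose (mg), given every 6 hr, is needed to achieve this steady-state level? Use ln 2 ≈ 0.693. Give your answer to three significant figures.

Total Vd = 3.2 × 74 = 236.8 L
CL = ln 2 · Vd / t½ = 0.693 × 236.8 / 29.5 = 5.563 L/h
D = CL × Css × τ / F = 5.563 × 17 × 6 / 0.48 = 1182 mg

1180 mg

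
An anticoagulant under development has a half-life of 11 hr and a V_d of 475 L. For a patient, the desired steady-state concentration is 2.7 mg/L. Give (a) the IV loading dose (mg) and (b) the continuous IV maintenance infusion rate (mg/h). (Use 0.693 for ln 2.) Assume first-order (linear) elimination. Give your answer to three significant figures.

LD = Vd × C = 475.0 × 2.7 = 1283 mg
CL = 0.693 × Vd / t½ = 0.693 × 475.0 / 11 = 29.93 L/h
Infusion rate = CL × Css = 29.93 × 2.7 = 80.81 mg/h

(a) 1280 mg; (b) 80.8 mg/h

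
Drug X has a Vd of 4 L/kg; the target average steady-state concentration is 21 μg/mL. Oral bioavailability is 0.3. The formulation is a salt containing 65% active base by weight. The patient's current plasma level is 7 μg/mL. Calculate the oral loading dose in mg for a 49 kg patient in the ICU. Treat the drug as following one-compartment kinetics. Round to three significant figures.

Total Vd = 4 × 49 = 196.0 L
The loading dose fills Vd to the target concentration.
Concentration deficit ΔC = 21 − 7 = 14.00 mg/L
LD = Vd × ΔC / F / S = 196.0 × 14.00 / 0.3 / 0.65 = 14070 mg

14100 mg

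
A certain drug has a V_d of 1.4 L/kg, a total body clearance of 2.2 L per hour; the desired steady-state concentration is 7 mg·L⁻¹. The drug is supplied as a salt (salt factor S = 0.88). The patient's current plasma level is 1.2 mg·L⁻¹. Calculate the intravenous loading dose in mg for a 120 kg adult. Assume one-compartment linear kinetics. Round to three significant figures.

Total Vd = 1.4 × 120 = 168.0 L
Concentration deficit ΔC = 7 − 1.2 = 5.800 mg/L
LD = Vd × ΔC / S = 168.0 × 5.800 / 0.88 = 1107 mg

1110 mg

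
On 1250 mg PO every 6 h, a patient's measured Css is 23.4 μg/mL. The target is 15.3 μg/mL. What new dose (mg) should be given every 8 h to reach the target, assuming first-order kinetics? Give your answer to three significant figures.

1090 mg

With linear kinetics, Css is proportional to dose rate (D/τ) at fixed clearance.
D₂ = D₁ × (Css,target / Css,current) × (τ₂/τ₁) = 1250 × (15.3/23.4) × (8/6) = 1090 mg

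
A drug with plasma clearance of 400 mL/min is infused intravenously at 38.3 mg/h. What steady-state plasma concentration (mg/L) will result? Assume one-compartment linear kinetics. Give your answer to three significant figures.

CL = 400 mL/min × 60/1000 = 24.00 L/h
Css = rate / CL = 38.3 / 24.00 = 1.596 mg/L

1.60 mg/L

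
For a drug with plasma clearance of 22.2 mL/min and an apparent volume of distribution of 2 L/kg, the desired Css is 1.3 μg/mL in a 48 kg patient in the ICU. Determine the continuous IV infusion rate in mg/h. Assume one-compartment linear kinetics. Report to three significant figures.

1.73 mg/h

CL = 22.2 mL/min = 22.2 × 0.06 = 1.332 L/h
At steady state, infusion rate equals elimination rate: rate in = CL × Css.
Rate = CL × Css = 1.332 × 1.3 = 1.732 mg/h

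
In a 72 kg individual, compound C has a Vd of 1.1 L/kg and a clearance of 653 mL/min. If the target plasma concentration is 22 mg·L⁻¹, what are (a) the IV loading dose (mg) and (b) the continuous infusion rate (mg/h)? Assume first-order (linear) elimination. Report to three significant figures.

(a) 1740 mg; (b) 862 mg/h

Vd = 1.1 L/kg × 72 kg = 79.20 L
LD = Vd · C_target = 79.20 × 22 = 1742 mg
Convert clearance: 653 mL/min × 60 min/h ÷ 1000 mL/L = 39.18 L/h
Infusion rate = 39.18 L/h × 22 mg/L = 862.0 mg/h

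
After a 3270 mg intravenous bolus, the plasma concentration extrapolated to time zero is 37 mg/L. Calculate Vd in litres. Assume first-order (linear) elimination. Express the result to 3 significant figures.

Immediately after an IV bolus, C₀ = Dose / Vd, so Vd = Dose / C₀.
Vd = 3270 / 37 = 88.38 L

88.4 L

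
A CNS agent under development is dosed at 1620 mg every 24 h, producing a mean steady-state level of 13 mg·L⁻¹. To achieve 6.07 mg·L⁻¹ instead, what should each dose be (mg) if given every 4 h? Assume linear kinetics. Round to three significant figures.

126 mg

With linear kinetics, Css is proportional to dose rate (D/τ) at fixed clearance.
D₂ = D₁ × (Css,target / Css,current) × (τ₂/τ₁) = 1620 × (6.07/13) × (4/24) = 126.1 mg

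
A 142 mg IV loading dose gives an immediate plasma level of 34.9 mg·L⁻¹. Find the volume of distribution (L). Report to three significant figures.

4.07 L

Immediately after an IV bolus, C₀ = Dose / Vd, so Vd = Dose / C₀.
Vd = 142 / 34.9 = 4.069 L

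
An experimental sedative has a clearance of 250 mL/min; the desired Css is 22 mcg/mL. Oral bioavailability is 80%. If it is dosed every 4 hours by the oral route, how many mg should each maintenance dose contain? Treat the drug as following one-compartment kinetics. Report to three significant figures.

1650 mg

Convert clearance: 250 mL/min × 60 min/h ÷ 1000 mL/L = 15.00 L/h
D = CL × Css × τ / F = 15.00 × 22 × 4 / 0.8 = 1650 mg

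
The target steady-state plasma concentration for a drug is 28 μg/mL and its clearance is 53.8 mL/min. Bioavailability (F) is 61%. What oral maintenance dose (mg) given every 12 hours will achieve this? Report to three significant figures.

1780 mg

CL = 53.8 mL/min × 60/1000 = 3.228 L/h
At steady state, dose per interval replaces the amount cleared in that interval: F·D/τ = CL·Css.
D = CL × Css × τ / F = 3.228 × 28 × 12 / 0.61 = 1778 mg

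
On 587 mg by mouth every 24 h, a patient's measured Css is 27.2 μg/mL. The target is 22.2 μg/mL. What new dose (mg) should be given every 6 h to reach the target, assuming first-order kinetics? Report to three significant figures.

120 mg

For first-order elimination, Css ∝ F·D/(CL·τ); F and CL are unchanged, so Css ∝ D/τ.
D₂ = D₁ × (Css,target / Css,current) × (τ₂/τ₁) = 587 × (22.2/27.2) × (6/24) = 119.8 mg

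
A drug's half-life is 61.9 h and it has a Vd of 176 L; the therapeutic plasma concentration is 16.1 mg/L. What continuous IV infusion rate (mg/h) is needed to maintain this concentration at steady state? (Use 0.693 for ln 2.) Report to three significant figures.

31.7 mg/h

CL = 0.693 × Vd / t½ = 0.693 × 176.0 / 61.9 = 1.970 L/h
Infusion rate = CL × Css = 1.970 × 16.1 = 31.72 mg/h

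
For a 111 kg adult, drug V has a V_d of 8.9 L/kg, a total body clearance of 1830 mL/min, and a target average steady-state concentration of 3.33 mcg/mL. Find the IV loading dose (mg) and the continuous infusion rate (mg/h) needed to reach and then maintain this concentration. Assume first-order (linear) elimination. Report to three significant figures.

Total Vd = 8.9 × 111 = 987.9 L
Loading dose = Vd × C = 987.9 × 3.33 = 3290 mg
CL = 1830 mL/min × 60/1000 = 109.8 L/h
Maintenance infusion rate = CL × Css = 109.8 × 3.33 = 365.6 mg/h

(a) 3290 mg; (b) 366 mg/h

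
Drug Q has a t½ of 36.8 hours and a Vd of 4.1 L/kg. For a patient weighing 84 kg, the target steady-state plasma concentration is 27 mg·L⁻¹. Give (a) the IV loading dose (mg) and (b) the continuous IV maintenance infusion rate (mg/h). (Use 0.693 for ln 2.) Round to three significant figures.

(a) 9300 mg; (b) 175 mg/h

Vd(total) = 84 kg × 4.1 L/kg = 344.4 L
LD = Vd × C = 344.4 × 27 = 9299 mg
CL = 0.693 × Vd / t½ = 0.693 × 344.4 / 36.8 = 6.486 L/h
Infusion rate = CL × Css = 6.486 × 27 = 175.1 mg/h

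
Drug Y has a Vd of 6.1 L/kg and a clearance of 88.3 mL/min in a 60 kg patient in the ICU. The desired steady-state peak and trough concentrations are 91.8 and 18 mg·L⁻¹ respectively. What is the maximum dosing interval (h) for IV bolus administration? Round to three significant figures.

113 h

Total Vd = 6.1 × 60 = 366.0 L
CL = 88.3 mL/min × 60/1000 = 5.298 L/h
k = CL / Vd = 5.298 / 366.0 = 0.01448 h⁻¹
Between IV bolus doses, concentration decays as C = C₀·e^(−kτ), so C_peak/C_trough = e^(kτ).
τ_max = ln(C_peak/C_trough) / k = ln(91.8/18) / 0.01448 = 1.629 / 0.01448 = 112.5 h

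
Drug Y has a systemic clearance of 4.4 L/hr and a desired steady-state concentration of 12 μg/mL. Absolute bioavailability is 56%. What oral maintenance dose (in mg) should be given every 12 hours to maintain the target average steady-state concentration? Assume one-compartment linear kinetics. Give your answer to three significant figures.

1130 mg

At steady state, dose per interval replaces the amount cleared in that interval: F·D/τ = CL·Css.
D = CL × Css × τ / F = 4.400 × 12 × 12 / 0.56 = 1131 mg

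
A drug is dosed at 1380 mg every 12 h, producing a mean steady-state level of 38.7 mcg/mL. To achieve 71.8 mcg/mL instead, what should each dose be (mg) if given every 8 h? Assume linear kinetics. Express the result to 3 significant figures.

For first-order elimination, Css ∝ F·D/(CL·τ); F and CL are unchanged, so Css ∝ D/τ.
D₂ = D₁ × (Css,target / Css,current) × (τ₂/τ₁) = 1380 × (71.8/38.7) × (8/12) = 1707 mg

1710 mg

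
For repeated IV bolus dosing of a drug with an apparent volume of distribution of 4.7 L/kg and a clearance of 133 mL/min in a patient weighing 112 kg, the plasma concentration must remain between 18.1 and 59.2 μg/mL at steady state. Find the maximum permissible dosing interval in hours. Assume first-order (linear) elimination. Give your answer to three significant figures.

78.2 h

Vd = 4.7 L/kg × 112 kg = 526.4 L
CL = 133 mL/min = 133 × 0.06 = 7.980 L/h
k = CL / Vd = 7.980 / 526.4 = 0.01516 h⁻¹
Between IV bolus doses, concentration decays as C = C₀·e^(−kτ), so C_peak/C_trough = e^(kτ).
τ_max = ln(C_peak/C_trough) / k = ln(59.2/18.1) / 0.01516 = 1.185 / 0.01516 = 78.17 h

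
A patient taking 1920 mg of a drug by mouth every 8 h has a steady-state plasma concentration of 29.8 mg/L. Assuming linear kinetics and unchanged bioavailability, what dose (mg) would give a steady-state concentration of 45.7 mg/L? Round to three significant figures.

With linear kinetics, Css is proportional to dose rate (D/τ) at fixed clearance.
D₂ = D₁ × (Css,target / Css,current) = 1920 × 45.7/29.8 = 2944 mg

2940 mg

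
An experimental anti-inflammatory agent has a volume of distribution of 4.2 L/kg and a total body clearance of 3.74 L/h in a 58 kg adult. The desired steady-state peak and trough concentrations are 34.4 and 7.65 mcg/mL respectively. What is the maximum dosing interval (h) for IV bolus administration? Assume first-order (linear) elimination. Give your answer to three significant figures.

Vd(total) = 58 kg × 4.2 L/kg = 243.6 L
k = CL / Vd = 3.740 / 243.6 = 0.01535 h⁻¹
Between IV bolus doses, concentration decays as C = C₀·e^(−kτ), so C_peak/C_trough = e^(kτ).
τ_max = ln(C_peak/C_trough) / k = ln(34.4/7.65) / 0.01535 = 1.503 / 0.01535 = 97.92 h

97.9 h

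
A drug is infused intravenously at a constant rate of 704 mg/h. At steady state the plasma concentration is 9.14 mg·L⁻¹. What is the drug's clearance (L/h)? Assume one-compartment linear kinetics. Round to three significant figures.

77.0 L/h

At steady state, infusion rate = CL × Css, so CL = rate / Css.
CL = 704 / 9.14 = 77.02 L/h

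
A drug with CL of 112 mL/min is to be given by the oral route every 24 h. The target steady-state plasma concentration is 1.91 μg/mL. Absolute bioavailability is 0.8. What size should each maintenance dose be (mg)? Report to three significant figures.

CL = 112 mL/min = 112 × 0.06 = 6.720 L/h
At steady state, dose per interval replaces the amount cleared in that interval: F·D/τ = CL·Css.
D = CL × Css × τ / F = 6.720 × 1.91 × 24 / 0.8 = 385.1 mg

385 mg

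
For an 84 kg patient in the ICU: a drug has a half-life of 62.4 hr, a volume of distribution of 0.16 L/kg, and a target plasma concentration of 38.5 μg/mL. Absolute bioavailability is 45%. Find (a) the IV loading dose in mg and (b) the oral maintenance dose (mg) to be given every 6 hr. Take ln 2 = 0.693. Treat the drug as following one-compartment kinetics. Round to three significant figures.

(a) 517 mg; (b) 76.6 mg

Total Vd = 0.16 × 84 = 13.44 L
LD = Vd × C = 13.44 × 38.5 = 517.4 mg
CL = 0.693 × Vd / t½ = 0.693 × 13.44 / 62.4 = 0.1493 L/h
D = CL × Css × τ / F = 0.1493 × 38.5 × 6 / 0.45 = 76.64 mg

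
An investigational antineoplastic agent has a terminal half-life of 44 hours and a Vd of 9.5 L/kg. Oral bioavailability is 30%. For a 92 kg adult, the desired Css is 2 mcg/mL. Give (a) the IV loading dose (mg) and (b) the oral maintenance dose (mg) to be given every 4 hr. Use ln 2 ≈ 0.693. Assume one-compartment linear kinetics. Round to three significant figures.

Total Vd = 9.5 × 92 = 874.0 L
LD = Vd × C = 874.0 × 2 = 1748 mg
CL = 0.693 × Vd / t½ = 0.693 × 874.0 / 44 = 13.77 L/h
D = CL × Css × τ / F = 13.77 × 2 × 4 / 0.3 = 367.2 mg

(a) 1750 mg; (b) 367 mg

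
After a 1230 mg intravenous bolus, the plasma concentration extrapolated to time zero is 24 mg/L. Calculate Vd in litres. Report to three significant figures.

51.3 L

Immediately after an IV bolus, C₀ = Dose / Vd, so Vd = Dose / C₀.
Vd = 1230 / 24 = 51.25 L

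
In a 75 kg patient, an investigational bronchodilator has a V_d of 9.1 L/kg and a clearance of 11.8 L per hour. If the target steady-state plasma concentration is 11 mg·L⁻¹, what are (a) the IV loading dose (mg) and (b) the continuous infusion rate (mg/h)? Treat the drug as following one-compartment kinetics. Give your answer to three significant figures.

Total Vd = 9.1 × 75 = 682.5 L
Loading dose = Vd × C = 682.5 × 11 = 7508 mg
Infusion rate = 11.80 L/h × 11 mg/L = 129.8 mg/h

(a) 7510 mg; (b) 130 mg/h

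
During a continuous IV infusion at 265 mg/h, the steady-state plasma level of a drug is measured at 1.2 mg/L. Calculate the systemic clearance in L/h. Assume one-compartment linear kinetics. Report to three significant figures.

At steady state, infusion rate = CL × Css, so CL = rate / Css.
CL = 265 / 1.2 = 220.8 L/h

221 L/h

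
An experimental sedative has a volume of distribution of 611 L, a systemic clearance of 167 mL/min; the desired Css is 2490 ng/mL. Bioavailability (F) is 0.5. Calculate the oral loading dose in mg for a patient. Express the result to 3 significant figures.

C = 2490 ng/mL = 2.490 mg/L
LD = Vd × C / F = 611.0 × 2.490 / 0.5 = 3043 mg

3040 mg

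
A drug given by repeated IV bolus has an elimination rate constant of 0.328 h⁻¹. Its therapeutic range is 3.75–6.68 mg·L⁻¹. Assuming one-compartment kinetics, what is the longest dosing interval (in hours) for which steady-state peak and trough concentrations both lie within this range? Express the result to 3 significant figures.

1.76 h

Between IV bolus doses, concentration decays as C = C₀·e^(−kτ), so C_peak/C_trough = e^(kτ).
τ_max = ln(C_peak/C_trough) / k = ln(6.68/3.75) / 0.3280 = 0.5774 / 0.3280 = 1.760 h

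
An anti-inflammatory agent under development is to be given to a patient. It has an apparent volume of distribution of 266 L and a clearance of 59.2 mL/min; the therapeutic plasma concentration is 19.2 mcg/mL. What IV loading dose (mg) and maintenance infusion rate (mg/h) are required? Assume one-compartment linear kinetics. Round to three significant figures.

(a) 5110 mg; (b) 68.2 mg/h

LD = Vd · C_target = 266.0 × 19.2 = 5107 mg
CL = 59.2 mL/min × 60/1000 = 3.552 L/h
Maintenance infusion rate = CL × Css = 3.552 × 19.2 = 68.20 mg/h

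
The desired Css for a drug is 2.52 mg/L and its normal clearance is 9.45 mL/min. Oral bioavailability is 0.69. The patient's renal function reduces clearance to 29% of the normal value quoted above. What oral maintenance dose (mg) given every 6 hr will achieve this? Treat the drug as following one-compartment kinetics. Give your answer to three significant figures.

3.60 mg

Convert clearance: 9.45 mL/min × 60 min/h ÷ 1000 mL/L = 0.5670 L/h
Patient clearance = 0.29 × 0.5670 = 0.1644 L/h
D = CL × Css × τ / F = 0.1644 × 2.52 × 6 / 0.69 = 3.603 mg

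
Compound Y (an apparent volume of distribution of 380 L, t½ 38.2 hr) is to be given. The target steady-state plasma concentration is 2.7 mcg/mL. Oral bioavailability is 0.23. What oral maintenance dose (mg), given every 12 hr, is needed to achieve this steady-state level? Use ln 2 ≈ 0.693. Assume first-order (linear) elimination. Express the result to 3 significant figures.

CL = 0.693 × Vd / t½ = 0.693 × 380.0 / 38.2 = 6.894 L/h
D = CL × Css × τ / F = 6.894 × 2.7 × 12 / 0.23 = 971.2 mg

971 mg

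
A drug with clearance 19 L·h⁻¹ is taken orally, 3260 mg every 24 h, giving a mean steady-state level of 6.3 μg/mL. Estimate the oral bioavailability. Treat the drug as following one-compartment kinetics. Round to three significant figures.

F·D/τ = CL·Css at steady state → F = CL·Css·τ / D.
F = 19 × 6.3 × 24 / 3260 = 0.881

0.881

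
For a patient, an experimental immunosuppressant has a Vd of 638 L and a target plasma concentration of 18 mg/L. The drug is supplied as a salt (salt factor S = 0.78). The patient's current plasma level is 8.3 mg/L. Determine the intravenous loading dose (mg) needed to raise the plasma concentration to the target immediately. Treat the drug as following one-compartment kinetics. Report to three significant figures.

The loading dose fills Vd to the target concentration.
Concentration deficit ΔC = 18 − 8.3 = 9.700 mg/L
LD = Vd × ΔC / S = 638.0 × 9.700 / 0.78 = 7934 mg

7930 mg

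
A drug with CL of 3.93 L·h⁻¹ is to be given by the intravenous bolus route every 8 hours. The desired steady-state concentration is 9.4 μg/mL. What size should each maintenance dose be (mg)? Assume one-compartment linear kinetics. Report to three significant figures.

D = CL × Css × τ = 3.930 × 9.4 × 8 = 295.5 mg

296 mg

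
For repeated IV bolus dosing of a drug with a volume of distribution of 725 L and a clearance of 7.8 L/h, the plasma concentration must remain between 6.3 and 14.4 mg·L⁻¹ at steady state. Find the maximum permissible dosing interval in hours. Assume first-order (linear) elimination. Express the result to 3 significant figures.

k = CL / Vd = 7.800 / 725.0 = 0.01076 h⁻¹
Between IV bolus doses, concentration decays as C = C₀·e^(−kτ), so C_peak/C_trough = e^(kτ).
τ_max = ln(C_peak/C_trough) / k = ln(14.4/6.3) / 0.01076 = 0.8267 / 0.01076 = 76.83 h

76.8 h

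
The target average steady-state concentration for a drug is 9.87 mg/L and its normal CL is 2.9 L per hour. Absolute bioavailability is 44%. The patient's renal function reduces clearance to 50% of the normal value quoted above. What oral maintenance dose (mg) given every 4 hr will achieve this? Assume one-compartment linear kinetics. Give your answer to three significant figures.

130 mg

Patient clearance = 0.5 × 2.900 = 1.450 L/h
D = CL × Css × τ / F = 1.450 × 9.87 × 4 / 0.44 = 130.1 mg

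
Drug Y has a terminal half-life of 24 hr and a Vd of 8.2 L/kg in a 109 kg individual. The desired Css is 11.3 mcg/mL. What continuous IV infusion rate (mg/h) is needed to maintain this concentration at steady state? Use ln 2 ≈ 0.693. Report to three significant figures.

292 mg/h

Total Vd = 8.2 × 109 = 893.8 L
k = 0.693/24 = 0.02888 h⁻¹, so CL = k·Vd = 0.02888 × 893.8 = 25.81 L/h
Infusion rate = CL × Css = 25.81 × 11.3 = 291.7 mg/h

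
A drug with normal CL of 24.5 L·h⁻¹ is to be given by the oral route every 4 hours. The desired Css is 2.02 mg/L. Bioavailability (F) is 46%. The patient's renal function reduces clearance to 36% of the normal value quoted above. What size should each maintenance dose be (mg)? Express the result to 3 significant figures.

155 mg

Patient clearance = 0.36 × 24.50 = 8.820 L/h
At steady state, dose per interval replaces the amount cleared in that interval: F·D/τ = CL·Css.
D = CL × Css × τ / F = 8.820 × 2.02 × 4 / 0.46 = 154.9 mg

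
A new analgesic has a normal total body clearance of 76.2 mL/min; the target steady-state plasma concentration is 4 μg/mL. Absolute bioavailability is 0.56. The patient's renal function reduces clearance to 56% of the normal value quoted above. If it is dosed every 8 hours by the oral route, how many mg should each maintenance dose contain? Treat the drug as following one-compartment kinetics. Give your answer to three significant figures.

CL = 76.2 mL/min × 60/1000 = 4.572 L/h
Patient clearance = 0.56 × 4.572 = 2.560 L/h
D = CL × Css × τ / F = 2.560 × 4 × 8 / 0.56 = 146.3 mg

146 mg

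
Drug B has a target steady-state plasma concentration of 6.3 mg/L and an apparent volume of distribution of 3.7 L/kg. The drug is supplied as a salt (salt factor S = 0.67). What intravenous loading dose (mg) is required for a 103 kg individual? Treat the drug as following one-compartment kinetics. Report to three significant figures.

3580 mg

Total Vd = 3.7 × 103 = 381.1 L
LD = Vd × C / S = 381.1 × 6.300 / 0.67 = 3583 mg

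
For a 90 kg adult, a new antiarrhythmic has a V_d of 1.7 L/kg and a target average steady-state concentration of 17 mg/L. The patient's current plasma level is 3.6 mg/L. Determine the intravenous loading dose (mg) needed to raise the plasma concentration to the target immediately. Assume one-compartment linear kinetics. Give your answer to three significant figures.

Vd(total) = 90 kg × 1.7 L/kg = 153.0 L
The loading dose fills Vd to the target concentration.
Concentration deficit ΔC = 17 − 3.6 = 13.40 mg/L
LD = Vd × ΔC = 153.0 × 13.40 = 2050 mg

2050 mg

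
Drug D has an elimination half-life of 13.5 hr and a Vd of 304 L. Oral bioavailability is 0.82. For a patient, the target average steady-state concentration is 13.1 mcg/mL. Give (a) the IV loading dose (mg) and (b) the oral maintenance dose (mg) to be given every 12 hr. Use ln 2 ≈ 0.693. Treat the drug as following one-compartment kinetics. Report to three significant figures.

LD = Vd × C = 304.0 × 13.1 = 3982 mg
CL = 0.693 × Vd / t½ = 0.693 × 304.0 / 13.5 = 15.61 L/h
D = CL × Css × τ / F = 15.61 × 13.1 × 12 / 0.82 = 2993 mg

(a) 3980 mg; (b) 2990 mg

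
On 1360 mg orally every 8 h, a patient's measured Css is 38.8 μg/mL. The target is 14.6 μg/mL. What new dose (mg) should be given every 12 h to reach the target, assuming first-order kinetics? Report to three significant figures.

With linear kinetics, Css is proportional to dose rate (D/τ) at fixed clearance.
D₂ = D₁ × (Css,target / Css,current) × (τ₂/τ₁) = 1360 × (14.6/38.8) × (12/8) = 767.6 mg

768 mg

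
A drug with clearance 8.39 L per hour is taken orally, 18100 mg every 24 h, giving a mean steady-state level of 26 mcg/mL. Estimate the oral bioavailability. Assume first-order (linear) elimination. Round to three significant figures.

F·D/τ = CL·Css at steady state → F = CL·Css·τ / D.
F = 8.39 × 26 × 24 / 18100 = 0.289

0.289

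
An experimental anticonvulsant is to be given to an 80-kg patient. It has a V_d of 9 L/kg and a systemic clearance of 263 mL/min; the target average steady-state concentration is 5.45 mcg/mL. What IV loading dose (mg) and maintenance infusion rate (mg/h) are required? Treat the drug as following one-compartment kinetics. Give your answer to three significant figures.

(a) 3920 mg; (b) 86.0 mg/h

Vd(total) = 80 kg × 9 L/kg = 720.0 L
LD = Vd · C_target = 720.0 × 5.45 = 3924 mg
Convert clearance: 263 mL/min × 60 min/h ÷ 1000 mL/L = 15.78 L/h
Infusion rate = 15.78 L/h × 5.45 mg/L = 86.00 mg/h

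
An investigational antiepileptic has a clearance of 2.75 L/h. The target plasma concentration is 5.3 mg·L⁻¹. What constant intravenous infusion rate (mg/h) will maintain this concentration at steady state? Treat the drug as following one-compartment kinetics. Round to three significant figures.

14.6 mg/h

At steady state, infusion rate equals elimination rate: rate in = CL × Css.
Rate = CL × Css = 2.750 × 5.3 = 14.58 mg/h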